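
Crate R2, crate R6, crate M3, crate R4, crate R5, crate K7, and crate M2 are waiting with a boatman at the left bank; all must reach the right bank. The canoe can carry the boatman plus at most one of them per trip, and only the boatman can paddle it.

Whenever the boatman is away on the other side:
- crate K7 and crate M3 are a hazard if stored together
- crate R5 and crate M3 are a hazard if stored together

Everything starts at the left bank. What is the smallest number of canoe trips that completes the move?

15

Counting alone: the boatman can take at most 1 across per trip to the right bank, so moving all 7 needs at least 7 loaded trips out, with a return between consecutive ones — at least 13 crossings.
The safety rule pushes this higher. Following every safe sequence of crossings, the most of the 7 that can be at the right bank as the canoe arrives there on crossing 13 is 6 — never all 7.
So no plan with fewer than 15 crossings exists, and this one achieves 15:
1. Boatman goes to the right bank with crate M3.  [the left bank: crate K7, crate M2, crate R2, crate R4, crate R5, crate R6 | the right bank: crate M3]
2. Boatman goes back to the left bank alone.  [the left bank: crate K7, crate M2, crate R2, crate R4, crate R5, crate R6 | the right bank: crate M3]
3. Boatman goes to the right bank with crate R2.  [the left bank: crate K7, crate M2, crate R4, crate R5, crate R6 | the right bank: crate M3, crate R2]
4. Boatman goes back to the left bank alone.  [the left bank: crate K7, crate M2, crate R4, crate R5, crate R6 | the right bank: crate M3, crate R2]
5. Boatman goes to the right bank with crate R6.  [the left bank: crate K7, crate M2, crate R4, crate R5 | the right bank: crate M3, crate R2, crate R6]
6. Boatman goes back to the left bank alone.  [the left bank: crate K7, crate M2, crate R4, crate R5 | the right bank: crate M3, crate R2, crate R6]
7. Boatman goes to the right bank with crate R4.  [the left bank: crate K7, crate M2, crate R5 | the right bank: crate M3, crate R2, crate R4, crate R6]
8. Boatman goes back to the left bank alone.  [the left bank: crate K7, crate M2, crate R5 | the right bank: crate M3, crate R2, crate R4, crate R6]
9. Boatman goes to the right bank with crate R5.  [the left bank: crate K7, crate M2 | the right bank: crate M3, crate R2, crate R4, crate R5, crate R6]
10. Boatman goes back to the left bank with crate M3.  [the left bank: crate K7, crate M2, crate M3 | the right bank: crate R2, crate R4, crate R5, crate R6]
11. Boatman goes to the right bank with crate K7.  [the left bank: crate M2, crate M3 | the right bank: crate K7, crate R2, crate R4, crate R5, crate R6]
12. Boatman goes back to the left bank alone.  [the left bank: crate M2, crate M3 | the right bank: crate K7, crate R2, crate R4, crate R5, crate R6]
13. Boatman goes to the right bank with crate M2.  [the left bank: crate M3 | the right bank: crate K7, crate M2, crate R2, crate R4, crate R5, crate R6]
14. Boatman goes back to the left bank alone.  [the left bank: crate M3 | the right bank: crate K7, crate M2, crate R2, crate R4, crate R5, crate R6]
15. Boatman goes to the right bank with crate M3.  [the left bank: — | the right bank: crate K7, crate M2, crate M3, crate R2, crate R4, crate R5, crate R6]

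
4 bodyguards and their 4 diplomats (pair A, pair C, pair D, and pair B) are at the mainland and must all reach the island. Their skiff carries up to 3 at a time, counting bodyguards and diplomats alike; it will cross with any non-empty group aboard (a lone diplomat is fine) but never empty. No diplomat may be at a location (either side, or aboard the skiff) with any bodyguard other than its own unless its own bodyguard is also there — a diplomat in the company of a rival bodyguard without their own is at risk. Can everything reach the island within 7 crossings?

Counting alone: each trip to the island takes at most 3 across and each return brings at least 1 back, so after t trips out (and t−1 returns) at most 3t − (t−1) of the 8 are across; that first reaches 8 at t = 4, so at least 7 crossings are needed.
The safety rule pushes this higher. Following every safe sequence of crossings, the most of the 8 that can be at the island as the skiff arrives there on crossing 7 is 7 — never all 8.
So the move cannot be finished within 7 crossings. (The shortest complete plan takes 9:)
1. bodyguard A and diplomat A cross → the island.
2. bodyguard A crosses ← the mainland.
3. bodyguard A, bodyguard C, and diplomat C cross → the island.
4. bodyguard A and diplomat A cross ← the mainland.
5. bodyguard A, bodyguard B, and bodyguard D cross → the island.
6. diplomat C crosses ← the mainland.
7. diplomat A and diplomat C cross → the island.
8. diplomat A crosses ← the mainland.
9. diplomat A, diplomat B, and diplomat D cross → the island.

No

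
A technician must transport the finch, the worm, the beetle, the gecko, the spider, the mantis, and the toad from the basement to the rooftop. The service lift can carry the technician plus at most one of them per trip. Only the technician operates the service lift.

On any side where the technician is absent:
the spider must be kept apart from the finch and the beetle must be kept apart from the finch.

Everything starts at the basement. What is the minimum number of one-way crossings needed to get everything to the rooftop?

15

Counting alone: the technician can take at most 1 across per trip to the rooftop, so moving all 7 needs at least 7 loaded trips out, with a return between consecutive ones — at least 13 crossings.
The safety rule pushes this higher. Following every safe sequence of crossings, the most of the 7 that can be at the rooftop as the service lift arrives there on crossing 13 is 6 — never all 7.
So no plan with fewer than 15 crossings exists, and this one achieves 15:
1. Technician goes to the rooftop with the finch.  [the basement: the beetle, the gecko, the mantis, the spider, the toad, the worm | the rooftop: the finch]
2. Technician goes back to the basement alone.  [the basement: the beetle, the gecko, the mantis, the spider, the toad, the worm | the rooftop: the finch]
3. Technician goes to the rooftop with the worm.  [the basement: the beetle, the gecko, the mantis, the spider, the toad | the rooftop: the finch, the worm]
4. Technician goes back to the basement alone.  [the basement: the beetle, the gecko, the mantis, the spider, the toad | the rooftop: the finch, the worm]
5. Technician goes to the rooftop with the beetle.  [the basement: the gecko, the mantis, the spider, the toad | the rooftop: the beetle, the finch, the worm]
6. Technician goes back to the basement with the finch.  [the basement: the finch, the gecko, the mantis, the spider, the toad | the rooftop: the beetle, the worm]
7. Technician goes to the rooftop with the spider.  [the basement: the finch, the gecko, the mantis, the toad | the rooftop: the beetle, the spider, the worm]
8. Technician goes back to the basement alone.  [the basement: the finch, the gecko, the mantis, the toad | the rooftop: the beetle, the spider, the worm]
9. Technician goes to the rooftop with the gecko.  [the basement: the finch, the mantis, the toad | the rooftop: the beetle, the gecko, the spider, the worm]
10. Technician goes back to the basement alone.  [the basement: the finch, the mantis, the toad | the rooftop: the beetle, the gecko, the spider, the worm]
11. Technician goes to the rooftop with the mantis.  [the basement: the finch, the toad | the rooftop: the beetle, the gecko, the mantis, the spider, the worm]
12. Technician goes back to the basement alone.  [the basement: the finch, the toad | the rooftop: the beetle, the gecko, the mantis, the spider, the worm]
13. Technician goes to the rooftop with the toad.  [the basement: the finch | the rooftop: the beetle, the gecko, the mantis, the spider, the toad, the worm]
14. Technician goes back to the basement alone.  [the basement: the finch | the rooftop: the beetle, the gecko, the mantis, the spider, the toad, the worm]
15. Technician goes to the rooftop with the finch.  [the basement: — | the rooftop: the beetle, the finch, the gecko, the mantis, the spider, the toad, the worm]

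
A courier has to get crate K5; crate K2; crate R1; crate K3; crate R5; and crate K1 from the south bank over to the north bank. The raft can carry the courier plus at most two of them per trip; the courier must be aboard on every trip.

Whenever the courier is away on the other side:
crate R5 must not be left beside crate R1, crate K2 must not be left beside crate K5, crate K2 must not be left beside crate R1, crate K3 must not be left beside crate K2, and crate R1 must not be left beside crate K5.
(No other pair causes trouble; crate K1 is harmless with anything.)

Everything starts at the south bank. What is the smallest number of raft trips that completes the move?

Counting alone: the courier can take at most 2 across per trip to the north bank, so moving all 6 needs at least 3 loaded trips out, with a return between consecutive ones — at least 5 crossings.
The safety rule pushes this higher. Following every safe sequence of crossings, the most of the 6 that can be at the north bank as the raft arrives there on crossings 5, 7 is 4, 5 respectively — never all 6.
So no plan with fewer than 9 crossings exists, and this one achieves 9:
1. Courier goes to the north bank with crate K2 and crate R1.
2. Courier goes back to the south bank with crate K2.
3. Courier goes to the north bank with crate K3 and crate K5.
4. Courier goes back to the south bank with crate K5.
5. Courier goes to the north bank with crate K5 and crate R5.
6. Courier goes back to the south bank with crate R1.
7. Courier goes to the north bank with crate K1 and crate K2.
8. Courier goes back to the south bank with crate K2.
9. Courier goes to the north bank with crate K2 and crate R1.

9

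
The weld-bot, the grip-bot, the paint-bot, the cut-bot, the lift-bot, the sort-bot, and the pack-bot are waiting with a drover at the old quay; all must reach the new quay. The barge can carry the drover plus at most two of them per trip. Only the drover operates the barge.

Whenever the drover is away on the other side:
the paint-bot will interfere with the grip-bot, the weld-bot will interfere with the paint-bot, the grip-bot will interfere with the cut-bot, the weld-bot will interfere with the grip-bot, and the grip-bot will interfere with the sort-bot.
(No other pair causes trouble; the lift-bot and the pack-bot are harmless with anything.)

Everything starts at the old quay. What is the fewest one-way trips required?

11

Counting alone: the drover can take at most 2 across per trip to the new quay, so moving all 7 needs at least 4 loaded trips out, with a return between consecutive ones — at least 7 crossings.
The safety rule pushes this higher. Following every safe sequence of crossings, the most of the 7 that can be at the new quay as the barge arrives there on crossings 7, 9 is 5, 6 respectively — never all 7.
So no plan with fewer than 11 crossings exists, and this one achieves 11:
1. Drover goes to the new quay with the grip-bot and the weld-bot.
2. Drover goes back to the old quay with the weld-bot.
3. Drover goes to the new quay with the cut-bot and the weld-bot.
4. Drover goes back to the old quay with the grip-bot.
5. Drover goes to the new quay with the grip-bot and the lift-bot.
6. Drover goes back to the old quay with the grip-bot.
7. Drover goes to the new quay with the grip-bot and the sort-bot.
8. Drover goes back to the old quay with the grip-bot.
9. Drover goes to the new quay with the grip-bot and the pack-bot.
10. Drover goes back to the old quay with the grip-bot.
11. Drover goes to the new quay with the grip-bot and the paint-bot.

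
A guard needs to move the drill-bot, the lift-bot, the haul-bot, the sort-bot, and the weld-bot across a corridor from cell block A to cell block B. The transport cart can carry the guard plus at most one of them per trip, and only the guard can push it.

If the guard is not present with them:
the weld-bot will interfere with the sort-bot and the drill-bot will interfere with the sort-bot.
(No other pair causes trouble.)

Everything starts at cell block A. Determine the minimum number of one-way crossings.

Counting alone: the guard can take at most 1 across per trip to cell block B, so moving all 5 needs at least 5 loaded trips out, with a return between consecutive ones — at least 9 crossings.
The safety rule pushes this higher. Following every safe sequence of crossings, the most of the 5 that can be at cell block B as the transport cart arrives there on crossing 9 is 4 — never all 5.
So no plan with fewer than 11 crossings exists, and this one achieves 11:
1. Guard goes to cell block B with the sort-bot.
2. Guard goes back to cell block A alone.
3. Guard goes to cell block B with the drill-bot.
4. Guard goes back to cell block A with the sort-bot.
5. Guard goes to cell block B with the weld-bot.
6. Guard goes back to cell block A alone.
7. Guard goes to cell block B with the lift-bot.
8. Guard goes back to cell block A alone.
9. Guard goes to cell block B with the haul-bot.
10. Guard goes back to cell block A alone.
11. Guard goes to cell block B with the sort-bot.

11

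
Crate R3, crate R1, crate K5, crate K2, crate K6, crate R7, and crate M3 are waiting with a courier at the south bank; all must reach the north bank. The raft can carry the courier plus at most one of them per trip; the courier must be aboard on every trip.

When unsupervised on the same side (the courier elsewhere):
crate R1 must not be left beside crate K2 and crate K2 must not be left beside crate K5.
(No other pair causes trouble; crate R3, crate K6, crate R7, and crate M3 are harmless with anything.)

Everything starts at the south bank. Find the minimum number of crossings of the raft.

Counting alone: the courier can take at most 1 across per trip to the north bank, so moving all 7 needs at least 7 loaded trips out, with a return between consecutive ones — at least 13 crossings.
The safety rule pushes this higher. Following every safe sequence of crossings, the most of the 7 that can be at the north bank as the raft arrives there on crossing 13 is 6 — never all 7.
So no plan with fewer than 15 crossings exists, and this one achieves 15:
1. Courier goes to the north bank with crate K2.  [the south bank: crate K5, crate K6, crate M3, crate R1, crate R3, crate R7 | the north bank: crate K2]
2. Courier goes back to the south bank alone.  [the south bank: crate K5, crate K6, crate M3, crate R1, crate R3, crate R7 | the north bank: crate K2]
3. Courier goes to the north bank with crate R3.  [the south bank: crate K5, crate K6, crate M3, crate R1, crate R7 | the north bank: crate K2, crate R3]
4. Courier goes back to the south bank alone.  [the south bank: crate K5, crate K6, crate M3, crate R1, crate R7 | the north bank: crate K2, crate R3]
5. Courier goes to the north bank with crate R1.  [the south bank: crate K5, crate K6, crate M3, crate R7 | the north bank: crate K2, crate R1, crate R3]
6. Courier goes back to the south bank with crate K2.  [the south bank: crate K2, crate K5, crate K6, crate M3, crate R7 | the north bank: crate R1, crate R3]
7. Courier goes to the north bank with crate K5.  [the south bank: crate K2, crate K6, crate M3, crate R7 | the north bank: crate K5, crate R1, crate R3]
8. Courier goes back to the south bank alone.  [the south bank: crate K2, crate K6, crate M3, crate R7 | the north bank: crate K5, crate R1, crate R3]
9. Courier goes to the north bank with crate K6.  [the south bank: crate K2, crate M3, crate R7 | the north bank: crate K5, crate K6, crate R1, crate R3]
10. Courier goes back to the south bank alone.  [the south bank: crate K2, crate M3, crate R7 | the north bank: crate K5, crate K6, crate R1, crate R3]
11. Courier goes to the north bank with crate R7.  [the south bank: crate K2, crate M3 | the north bank: crate K5, crate K6, crate R1, crate R3, crate R7]
12. Courier goes back to the south bank alone.  [the south bank: crate K2, crate M3 | the north bank: crate K5, crate K6, crate R1, crate R3, crate R7]
13. Courier goes to the north bank with crate M3.  [the south bank: crate K2 | the north bank: crate K5, crate K6, crate M3, crate R1, crate R3, crate R7]
14. Courier goes back to the south bank alone.  [the south bank: crate K2 | the north bank: crate K5, crate K6, crate M3, crate R1, crate R3, crate R7]
15. Courier goes to the north bank with crate K2.  [the south bank: — | the north bank: crate K2, crate K5, crate K6, crate M3, crate R1, crate R3, crate R7]

15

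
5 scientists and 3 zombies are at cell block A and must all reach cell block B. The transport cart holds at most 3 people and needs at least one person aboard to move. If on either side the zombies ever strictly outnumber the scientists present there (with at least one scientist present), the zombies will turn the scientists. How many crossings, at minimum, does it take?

7

Counting alone: each trip to cell block B takes at most 3 across and each return brings at least 1 back, so after t trips out (and t−1 returns) at most 3t − (t−1) of the 8 are across; that first reaches 8 at t = 4, so at least 7 crossings are needed.
The plan below uses exactly 7 crossings, so it is optimal:
1. 2 zombies → cell block B.  (cell block A: 5S 1Z; cell block B: 0S 2Z)
2. 1 zombie ← cell block A.  (cell block A: 5S 2Z; cell block B: 0S 1Z)
3. 2 scientists and 1 zombie → cell block B.  (cell block A: 3S 1Z; cell block B: 2S 2Z)
4. 1 zombie ← cell block A.  (cell block A: 3S 2Z; cell block B: 2S 1Z)
5. 1 scientist and 2 zombies → cell block B.  (cell block A: 2S 0Z; cell block B: 3S 3Z)
6. 1 zombie ← cell block A.  (cell block A: 2S 1Z; cell block B: 3S 2Z)
7. 2 scientists and 1 zombie → cell block B.  (cell block A: 0S 0Z; cell block B: 5S 3Z)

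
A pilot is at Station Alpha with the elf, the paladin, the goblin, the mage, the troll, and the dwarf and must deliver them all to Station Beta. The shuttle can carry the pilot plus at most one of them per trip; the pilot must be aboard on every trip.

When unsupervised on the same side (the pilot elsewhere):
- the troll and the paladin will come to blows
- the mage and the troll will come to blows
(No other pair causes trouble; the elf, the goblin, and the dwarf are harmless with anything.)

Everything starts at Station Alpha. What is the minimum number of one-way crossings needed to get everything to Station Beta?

Counting alone: the pilot can take at most 1 across per trip to Station Beta, so moving all 6 needs at least 6 loaded trips out, with a return between consecutive ones — at least 11 crossings.
The safety rule pushes this higher. Following every safe sequence of crossings, the most of the 6 that can be at Station Beta as the shuttle arrives there on crossing 11 is 5 — never all 6.
So no plan with fewer than 13 crossings exists, and this one achieves 13:
1. Pilot goes to Station Beta with the troll.  [Station Alpha: the dwarf, the elf, the goblin, the mage, the paladin | Station Beta: the troll]
2. Pilot goes back to Station Alpha alone.  [Station Alpha: the dwarf, the elf, the goblin, the mage, the paladin | Station Beta: the troll]
3. Pilot goes to Station Beta with the elf.  [Station Alpha: the dwarf, the goblin, the mage, the paladin | Station Beta: the elf, the troll]
4. Pilot goes back to Station Alpha alone.  [Station Alpha: the dwarf, the goblin, the mage, the paladin | Station Beta: the elf, the troll]
5. Pilot goes to Station Beta with the paladin.  [Station Alpha: the dwarf, the goblin, the mage | Station Beta: the elf, the paladin, the troll]
6. Pilot goes back to Station Alpha with the troll.  [Station Alpha: the dwarf, the goblin, the mage, the troll | Station Beta: the elf, the paladin]
7. Pilot goes to Station Beta with the mage.  [Station Alpha: the dwarf, the goblin, the troll | Station Beta: the elf, the mage, the paladin]
8. Pilot goes back to Station Alpha alone.  [Station Alpha: the dwarf, the goblin, the troll | Station Beta: the elf, the mage, the paladin]
9. Pilot goes to Station Beta with the goblin.  [Station Alpha: the dwarf, the troll | Station Beta: the elf, the goblin, the mage, the paladin]
10. Pilot goes back to Station Alpha alone.  [Station Alpha: the dwarf, the troll | Station Beta: the elf, the goblin, the mage, the paladin]
11. Pilot goes to Station Beta with the dwarf.  [Station Alpha: the troll | Station Beta: the dwarf, the elf, the goblin, the mage, the paladin]
12. Pilot goes back to Station Alpha alone.  [Station Alpha: the troll | Station Beta: the dwarf, the elf, the goblin, the mage, the paladin]
13. Pilot goes to Station Beta with the troll.  [Station Alpha: — | Station Beta: the dwarf, the elf, the goblin, the mage, the paladin, the troll]

13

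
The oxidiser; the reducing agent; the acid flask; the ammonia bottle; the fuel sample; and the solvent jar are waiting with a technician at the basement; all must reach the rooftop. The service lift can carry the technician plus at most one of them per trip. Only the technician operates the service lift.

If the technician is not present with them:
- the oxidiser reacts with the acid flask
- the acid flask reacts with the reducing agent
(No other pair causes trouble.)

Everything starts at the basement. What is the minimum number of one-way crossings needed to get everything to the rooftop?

Counting alone: the technician can take at most 1 across per trip to the rooftop, so moving all 6 needs at least 6 loaded trips out, with a return between consecutive ones — at least 11 crossings.
The safety rule pushes this higher. Following every safe sequence of crossings, the most of the 6 that can be at the rooftop as the service lift arrives there on crossing 11 is 5 — never all 6.
So no plan with fewer than 13 crossings exists, and this one achieves 13:
1. Technician goes to the rooftop with the acid flask.  [the basement: the ammonia bottle, the fuel sample, the oxidiser, the reducing agent, the solvent jar | the rooftop: the acid flask]
2. Technician goes back to the basement alone.  [the basement: the ammonia bottle, the fuel sample, the oxidiser, the reducing agent, the solvent jar | the rooftop: the acid flask]
3. Technician goes to the rooftop with the oxidiser.  [the basement: the ammonia bottle, the fuel sample, the reducing agent, the solvent jar | the rooftop: the acid flask, the oxidiser]
4. Technician goes back to the basement with the acid flask.  [the basement: the acid flask, the ammonia bottle, the fuel sample, the reducing agent, the solvent jar | the rooftop: the oxidiser]
5. Technician goes to the rooftop with the reducing agent.  [the basement: the acid flask, the ammonia bottle, the fuel sample, the solvent jar | the rooftop: the oxidiser, the reducing agent]
6. Technician goes back to the basement alone.  [the basement: the acid flask, the ammonia bottle, the fuel sample, the solvent jar | the rooftop: the oxidiser, the reducing agent]
7. Technician goes to the rooftop with the ammonia bottle.  [the basement: the acid flask, the fuel sample, the solvent jar | the rooftop: the ammonia bottle, the oxidiser, the reducing agent]
8. Technician goes back to the basement alone.  [the basement: the acid flask, the fuel sample, the solvent jar | the rooftop: the ammonia bottle, the oxidiser, the reducing agent]
9. Technician goes to the rooftop with the fuel sample.  [the basement: the acid flask, the solvent jar | the rooftop: the ammonia bottle, the fuel sample, the oxidiser, the reducing agent]
10. Technician goes back to the basement alone.  [the basement: the acid flask, the solvent jar | the rooftop: the ammonia bottle, the fuel sample, the oxidiser, the reducing agent]
11. Technician goes to the rooftop with the solvent jar.  [the basement: the acid flask | the rooftop: the ammonia bottle, the fuel sample, the oxidiser, the reducing agent, the solvent jar]
12. Technician goes back to the basement alone.  [the basement: the acid flask | the rooftop: the ammonia bottle, the fuel sample, the oxidiser, the reducing agent, the solvent jar]
13. Technician goes to the rooftop with the acid flask.  [the basement: — | the rooftop: the acid flask, the ammonia bottle, the fuel sample, the oxidiser, the reducing agent, the solvent jar]

13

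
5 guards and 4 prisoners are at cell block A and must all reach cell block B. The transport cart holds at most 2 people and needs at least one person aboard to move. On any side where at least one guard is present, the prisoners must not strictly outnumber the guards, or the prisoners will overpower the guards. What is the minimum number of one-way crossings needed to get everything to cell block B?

15

Counting alone: each trip to cell block B takes at most 2 across and each return brings at least 1 back, so after t trips out (and t−1 returns) at most 2t − (t−1) of the 9 are across; that first reaches 9 at t = 8, so at least 15 crossings are needed.
The plan below uses exactly 15 crossings, so it is optimal:
1. 2 prisoners → cell block B.  (cell block A: 5G 2P; cell block B: 0G 2P)
2. 1 prisoner ← cell block A.  (cell block A: 5G 3P; cell block B: 0G 1P)
3. 2 prisoners → cell block B.  (cell block A: 5G 1P; cell block B: 0G 3P)
4. 1 prisoner ← cell block A.  (cell block A: 5G 2P; cell block B: 0G 2P)
5. 2 guards → cell block B.  (cell block A: 3G 2P; cell block B: 2G 2P)
6. 1 prisoner ← cell block A.  (cell block A: 3G 3P; cell block B: 2G 1P)
7. 1 guard and 1 prisoner → cell block B.  (cell block A: 2G 2P; cell block B: 3G 2P)
8. 1 guard ← cell block A.  (cell block A: 3G 2P; cell block B: 2G 2P)
9. 1 guard and 1 prisoner → cell block B.  (cell block A: 2G 1P; cell block B: 3G 3P)
10. 1 prisoner ← cell block A.  (cell block A: 2G 2P; cell block B: 3G 2P)
11. 1 guard and 1 prisoner → cell block B.  (cell block A: 1G 1P; cell block B: 4G 3P)
12. 1 guard ← cell block A.  (cell block A: 2G 1P; cell block B: 3G 3P)
13. 1 guard and 1 prisoner → cell block B.  (cell block A: 1G 0P; cell block B: 4G 4P)
14. 1 prisoner ← cell block A.  (cell block A: 1G 1P; cell block B: 4G 3P)
15. 1 guard and 1 prisoner → cell block B.  (cell block A: 0G 0P; cell block B: 5G 4P)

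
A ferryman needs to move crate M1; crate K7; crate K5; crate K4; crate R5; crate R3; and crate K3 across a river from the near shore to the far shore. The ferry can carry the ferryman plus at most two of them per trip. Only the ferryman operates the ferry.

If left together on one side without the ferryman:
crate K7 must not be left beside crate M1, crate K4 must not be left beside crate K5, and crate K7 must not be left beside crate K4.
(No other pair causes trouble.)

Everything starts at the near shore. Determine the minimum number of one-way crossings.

7

Counting alone: the ferryman can take at most 2 across per trip to the far shore, so moving all 7 needs at least 4 loaded trips out, with a return between consecutive ones — at least 7 crossings.
The plan below uses exactly 7 crossings, so it is optimal:
1. Ferryman goes to the far shore with crate K4 and crate M1.
2. Ferryman goes back to the near shore alone.
3. Ferryman goes to the far shore with crate R5.
4. Ferryman goes back to the near shore alone.
5. Ferryman goes to the far shore with crate K3 and crate R3.
6. Ferryman goes back to the near shore alone.
7. Ferryman goes to the far shore with crate K5 and crate K7.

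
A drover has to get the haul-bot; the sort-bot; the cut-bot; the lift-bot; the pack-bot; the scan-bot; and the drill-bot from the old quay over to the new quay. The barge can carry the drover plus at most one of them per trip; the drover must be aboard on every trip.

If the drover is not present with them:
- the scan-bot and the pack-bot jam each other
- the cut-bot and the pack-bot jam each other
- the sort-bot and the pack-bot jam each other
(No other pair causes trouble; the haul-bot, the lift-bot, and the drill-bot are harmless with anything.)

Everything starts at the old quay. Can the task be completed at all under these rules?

No

Following every safe sequence of crossings from the start, the most of the 7 that can be at the new quay as the barge arrives there on crossings 1, 3, 5, 7, 9 is 1, 2, 3, 4, 5 respectively; the best ever achieved is 5 of 7.
From crossing 11 on, no configuration arises that was not already reachable earlier: only 72 distinct safe configurations (who is on which side, and where the barge is) can ever be reached, none of them has everyone across, and every continuation just revisits them. So no valid plan exists.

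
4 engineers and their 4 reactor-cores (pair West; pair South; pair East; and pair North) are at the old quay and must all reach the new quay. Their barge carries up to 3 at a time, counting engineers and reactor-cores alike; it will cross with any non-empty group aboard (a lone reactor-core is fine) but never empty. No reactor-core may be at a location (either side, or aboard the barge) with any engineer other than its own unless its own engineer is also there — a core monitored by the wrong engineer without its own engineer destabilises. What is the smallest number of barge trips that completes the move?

Counting alone: each trip to the new quay takes at most 3 across and each return brings at least 1 back, so after t trips out (and t−1 returns) at most 3t − (t−1) of the 8 are across; that first reaches 8 at t = 4, so at least 7 crossings are needed.
The safety rule pushes this higher. Following every safe sequence of crossings, the most of the 8 that can be at the new quay as the barge arrives there on crossing 7 is 7 — never all 8.
So no plan with fewer than 9 crossings exists, and this one achieves 9:
1. engineer West and reactor-core West cross → the new quay.
2. engineer West crosses ← the old quay.
3. engineer South, engineer West, and reactor-core South cross → the new quay.
4. engineer West and reactor-core West cross ← the old quay.
5. engineer East, engineer North, and engineer West cross → the new quay.
6. reactor-core South crosses ← the old quay.
7. reactor-core South and reactor-core West cross → the new quay.
8. reactor-core West crosses ← the old quay.
9. reactor-core East, reactor-core North, and reactor-core West cross → the new quay.

9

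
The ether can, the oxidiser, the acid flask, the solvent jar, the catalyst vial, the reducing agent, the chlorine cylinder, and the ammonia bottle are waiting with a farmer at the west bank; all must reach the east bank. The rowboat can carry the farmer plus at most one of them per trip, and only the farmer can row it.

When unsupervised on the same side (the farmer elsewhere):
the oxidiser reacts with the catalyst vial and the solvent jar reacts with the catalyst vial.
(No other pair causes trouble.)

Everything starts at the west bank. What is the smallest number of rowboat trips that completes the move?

Counting alone: the farmer can take at most 1 across per trip to the east bank, so moving all 8 needs at least 8 loaded trips out, with a return between consecutive ones — at least 15 crossings.
The safety rule pushes this higher. Following every safe sequence of crossings, the most of the 8 that can be at the east bank as the rowboat arrives there on crossing 15 is 7 — never all 8.
So no plan with fewer than 17 crossings exists, and this one achieves 17:
1. Farmer goes to the east bank with the catalyst vial.  [the west bank: the acid flask, the ammonia bottle, the chlorine cylinder, the ether can, the oxidiser, the reducing agent, the solvent jar | the east bank: the catalyst vial]
2. Farmer goes back to the west bank alone.  [the west bank: the acid flask, the ammonia bottle, the chlorine cylinder, the ether can, the oxidiser, the reducing agent, the solvent jar | the east bank: the catalyst vial]
3. Farmer goes to the east bank with the ether can.  [the west bank: the acid flask, the ammonia bottle, the chlorine cylinder, the oxidiser, the reducing agent, the solvent jar | the east bank: the catalyst vial, the ether can]
4. Farmer goes back to the west bank alone.  [the west bank: the acid flask, the ammonia bottle, the chlorine cylinder, the oxidiser, the reducing agent, the solvent jar | the east bank: the catalyst vial, the ether can]
5. Farmer goes to the east bank with the oxidiser.  [the west bank: the acid flask, the ammonia bottle, the chlorine cylinder, the reducing agent, the solvent jar | the east bank: the catalyst vial, the ether can, the oxidiser]
6. Farmer goes back to the west bank with the catalyst vial.  [the west bank: the acid flask, the ammonia bottle, the catalyst vial, the chlorine cylinder, the reducing agent, the solvent jar | the east bank: the ether can, the oxidiser]
7. Farmer goes to the east bank with the solvent jar.  [the west bank: the acid flask, the ammonia bottle, the catalyst vial, the chlorine cylinder, the reducing agent | the east bank: the ether can, the oxidiser, the solvent jar]
8. Farmer goes back to the west bank alone.  [the west bank: the acid flask, the ammonia bottle, the catalyst vial, the chlorine cylinder, the reducing agent | the east bank: the ether can, the oxidiser, the solvent jar]
9. Farmer goes to the east bank with the acid flask.  [the west bank: the ammonia bottle, the catalyst vial, the chlorine cylinder, the reducing agent | the east bank: the acid flask, the ether can, the oxidiser, the solvent jar]
10. Farmer goes back to the west bank alone.  [the west bank: the ammonia bottle, the catalyst vial, the chlorine cylinder, the reducing agent | the east bank: the acid flask, the ether can, the oxidiser, the solvent jar]
11. Farmer goes to the east bank with the reducing agent.  [the west bank: the ammonia bottle, the catalyst vial, the chlorine cylinder | the east bank: the acid flask, the ether can, the oxidiser, the reducing agent, the solvent jar]
12. Farmer goes back to the west bank alone.  [the west bank: the ammonia bottle, the catalyst vial, the chlorine cylinder | the east bank: the acid flask, the ether can, the oxidiser, the reducing agent, the solvent jar]
13. Farmer goes to the east bank with the chlorine cylinder.  [the west bank: the ammonia bottle, the catalyst vial | the east bank: the acid flask, the chlorine cylinder, the ether can, the oxidiser, the reducing agent, the solvent jar]
14. Farmer goes back to the west bank alone.  [the west bank: the ammonia bottle, the catalyst vial | the east bank: the acid flask, the chlorine cylinder, the ether can, the oxidiser, the reducing agent, the solvent jar]
15. Farmer goes to the east bank with the ammonia bottle.  [the west bank: the catalyst vial | the east bank: the acid flask, the ammonia bottle, the chlorine cylinder, the ether can, the oxidiser, the reducing agent, the solvent jar]
16. Farmer goes back to the west bank alone.  [the west bank: the catalyst vial | the east bank: the acid flask, the ammonia bottle, the chlorine cylinder, the ether can, the oxidiser, the reducing agent, the solvent jar]
17. Farmer goes to the east bank with the catalyst vial.  [the west bank: — | the east bank: the acid flask, the ammonia bottle, the catalyst vial, the chlorine cylinder, the ether can, the oxidiser, the reducing agent, the solvent jar]

17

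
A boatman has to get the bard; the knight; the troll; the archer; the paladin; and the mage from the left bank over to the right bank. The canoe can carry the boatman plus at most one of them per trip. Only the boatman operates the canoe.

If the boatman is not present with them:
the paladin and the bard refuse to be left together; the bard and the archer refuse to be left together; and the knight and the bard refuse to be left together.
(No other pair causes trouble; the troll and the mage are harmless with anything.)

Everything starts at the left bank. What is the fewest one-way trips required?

Following every safe sequence of crossings from the start, the most of the 6 that can be at the right bank as the canoe arrives there on crossings 1, 3, 5, 7 is 1, 2, 3, 4 respectively; the best ever achieved is 4 of 6.
From crossing 9 on, no configuration arises that was not already reachable earlier: only 36 distinct safe configurations (who is on which side, and where the canoe is) can ever be reached, none of them has everyone across, and every continuation just revisits them. So no valid plan exists.

impossible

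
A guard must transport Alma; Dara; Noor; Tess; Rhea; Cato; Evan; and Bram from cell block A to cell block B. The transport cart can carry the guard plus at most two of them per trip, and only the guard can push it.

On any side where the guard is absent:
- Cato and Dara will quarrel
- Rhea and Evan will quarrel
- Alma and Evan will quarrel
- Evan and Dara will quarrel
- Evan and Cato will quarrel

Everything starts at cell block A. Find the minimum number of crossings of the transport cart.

Counting alone: the guard can take at most 2 across per trip to cell block B, so moving all 8 needs at least 4 loaded trips out, with a return between consecutive ones — at least 7 crossings.
The safety rule pushes this higher. Following every safe sequence of crossings, the most of the 8 that can be at cell block B as the transport cart arrives there on crossings 7, 9, 11 is 5, 6, 7 respectively — never all 8.
So no plan with fewer than 13 crossings exists, and this one achieves 13:
1. Guard goes to cell block B with Dara and Evan.  [cell block A: Alma, Bram, Cato, Noor, Rhea, Tess | cell block B: Dara, Evan]
2. Guard goes back to cell block A with Dara.  [cell block A: Alma, Bram, Cato, Dara, Noor, Rhea, Tess | cell block B: Evan]
3. Guard goes to cell block B with Alma and Dara.  [cell block A: Bram, Cato, Noor, Rhea, Tess | cell block B: Alma, Dara, Evan]
4. Guard goes back to cell block A with Evan.  [cell block A: Bram, Cato, Evan, Noor, Rhea, Tess | cell block B: Alma, Dara]
5. Guard goes to cell block B with Evan and Noor.  [cell block A: Bram, Cato, Rhea, Tess | cell block B: Alma, Dara, Evan, Noor]
6. Guard goes back to cell block A with Evan.  [cell block A: Bram, Cato, Evan, Rhea, Tess | cell block B: Alma, Dara, Noor]
7. Guard goes to cell block B with Evan and Tess.  [cell block A: Bram, Cato, Rhea | cell block B: Alma, Dara, Evan, Noor, Tess]
8. Guard goes back to cell block A with Evan.  [cell block A: Bram, Cato, Evan, Rhea | cell block B: Alma, Dara, Noor, Tess]
9. Guard goes to cell block B with Cato and Rhea.  [cell block A: Bram, Evan | cell block B: Alma, Cato, Dara, Noor, Rhea, Tess]
10. Guard goes back to cell block A with Dara.  [cell block A: Bram, Dara, Evan | cell block B: Alma, Cato, Noor, Rhea, Tess]
11. Guard goes to cell block B with Bram and Dara.  [cell block A: Evan | cell block B: Alma, Bram, Cato, Dara, Noor, Rhea, Tess]
12. Guard goes back to cell block A with Dara.  [cell block A: Dara, Evan | cell block B: Alma, Bram, Cato, Noor, Rhea, Tess]
13. Guard goes to cell block B with Dara and Evan.  [cell block A: — | cell block B: Alma, Bram, Cato, Dara, Evan, Noor, Rhea, Tess]

13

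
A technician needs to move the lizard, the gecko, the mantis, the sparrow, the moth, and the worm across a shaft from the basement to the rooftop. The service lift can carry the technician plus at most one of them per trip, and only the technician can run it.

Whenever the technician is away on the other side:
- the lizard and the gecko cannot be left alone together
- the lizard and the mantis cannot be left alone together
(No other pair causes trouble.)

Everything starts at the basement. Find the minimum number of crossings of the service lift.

Counting alone: the technician can take at most 1 across per trip to the rooftop, so moving all 6 needs at least 6 loaded trips out, with a return between consecutive ones — at least 11 crossings.
The safety rule pushes this higher. Following every safe sequence of crossings, the most of the 6 that can be at the rooftop as the service lift arrives there on crossing 11 is 5 — never all 6.
So no plan with fewer than 13 crossings exists, and this one achieves 13:
1. Technician goes to the rooftop with the lizard.  [the basement: the gecko, the mantis, the moth, the sparrow, the worm | the rooftop: the lizard]
2. Technician goes back to the basement alone.  [the basement: the gecko, the mantis, the moth, the sparrow, the worm | the rooftop: the lizard]
3. Technician goes to the rooftop with the gecko.  [the basement: the mantis, the moth, the sparrow, the worm | the rooftop: the gecko, the lizard]
4. Technician goes back to the basement with the lizard.  [the basement: the lizard, the mantis, the moth, the sparrow, the worm | the rooftop: the gecko]
5. Technician goes to the rooftop with the mantis.  [the basement: the lizard, the moth, the sparrow, the worm | the rooftop: the gecko, the mantis]
6. Technician goes back to the basement alone.  [the basement: the lizard, the moth, the sparrow, the worm | the rooftop: the gecko, the mantis]
7. Technician goes to the rooftop with the sparrow.  [the basement: the lizard, the moth, the worm | the rooftop: the gecko, the mantis, the sparrow]
8. Technician goes back to the basement alone.  [the basement: the lizard, the moth, the worm | the rooftop: the gecko, the mantis, the sparrow]
9. Technician goes to the rooftop with the moth.  [the basement: the lizard, the worm | the rooftop: the gecko, the mantis, the moth, the sparrow]
10. Technician goes back to the basement alone.  [the basement: the lizard, the worm | the rooftop: the gecko, the mantis, the moth, the sparrow]
11. Technician goes to the rooftop with the worm.  [the basement: the lizard | the rooftop: the gecko, the mantis, the moth, the sparrow, the worm]
12. Technician goes back to the basement alone.  [the basement: the lizard | the rooftop: the gecko, the mantis, the moth, the sparrow, the worm]
13. Technician goes to the rooftop with the lizard.  [the basement: — | the rooftop: the gecko, the lizard, the mantis, the moth, the sparrow, the worm]

13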